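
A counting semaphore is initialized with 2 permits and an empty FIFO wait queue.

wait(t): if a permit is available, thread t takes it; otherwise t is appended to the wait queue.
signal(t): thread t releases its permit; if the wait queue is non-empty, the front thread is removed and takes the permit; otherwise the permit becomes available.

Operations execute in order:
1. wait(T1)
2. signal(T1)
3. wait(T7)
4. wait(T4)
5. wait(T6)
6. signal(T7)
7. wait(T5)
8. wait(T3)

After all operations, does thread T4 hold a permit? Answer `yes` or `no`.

Answer: yes

Derivation:
Step 1: wait(T1) -> count=1 queue=[] holders={T1}
Step 2: signal(T1) -> count=2 queue=[] holders={none}
Step 3: wait(T7) -> count=1 queue=[] holders={T7}
Step 4: wait(T4) -> count=0 queue=[] holders={T4,T7}
Step 5: wait(T6) -> count=0 queue=[T6] holders={T4,T7}
Step 6: signal(T7) -> count=0 queue=[] holders={T4,T6}
Step 7: wait(T5) -> count=0 queue=[T5] holders={T4,T6}
Step 8: wait(T3) -> count=0 queue=[T5,T3] holders={T4,T6}
Final holders: {T4,T6} -> T4 in holders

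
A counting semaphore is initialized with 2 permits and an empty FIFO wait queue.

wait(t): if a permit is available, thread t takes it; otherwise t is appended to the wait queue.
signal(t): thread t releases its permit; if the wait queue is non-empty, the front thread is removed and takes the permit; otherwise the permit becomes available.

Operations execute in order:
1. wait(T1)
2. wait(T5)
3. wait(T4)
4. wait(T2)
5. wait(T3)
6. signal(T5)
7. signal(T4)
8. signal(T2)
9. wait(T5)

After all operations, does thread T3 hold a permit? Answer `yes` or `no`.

Answer: yes

Derivation:
Step 1: wait(T1) -> count=1 queue=[] holders={T1}
Step 2: wait(T5) -> count=0 queue=[] holders={T1,T5}
Step 3: wait(T4) -> count=0 queue=[T4] holders={T1,T5}
Step 4: wait(T2) -> count=0 queue=[T4,T2] holders={T1,T5}
Step 5: wait(T3) -> count=0 queue=[T4,T2,T3] holders={T1,T5}
Step 6: signal(T5) -> count=0 queue=[T2,T3] holders={T1,T4}
Step 7: signal(T4) -> count=0 queue=[T3] holders={T1,T2}
Step 8: signal(T2) -> count=0 queue=[] holders={T1,T3}
Step 9: wait(T5) -> count=0 queue=[T5] holders={T1,T3}
Final holders: {T1,T3} -> T3 in holders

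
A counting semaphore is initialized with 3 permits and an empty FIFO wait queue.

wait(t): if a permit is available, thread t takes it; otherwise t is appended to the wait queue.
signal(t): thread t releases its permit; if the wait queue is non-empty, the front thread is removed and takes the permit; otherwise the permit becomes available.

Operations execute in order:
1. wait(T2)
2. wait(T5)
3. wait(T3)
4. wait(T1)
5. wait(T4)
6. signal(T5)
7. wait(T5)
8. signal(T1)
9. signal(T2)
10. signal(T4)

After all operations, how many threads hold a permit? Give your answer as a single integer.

Step 1: wait(T2) -> count=2 queue=[] holders={T2}
Step 2: wait(T5) -> count=1 queue=[] holders={T2,T5}
Step 3: wait(T3) -> count=0 queue=[] holders={T2,T3,T5}
Step 4: wait(T1) -> count=0 queue=[T1] holders={T2,T3,T5}
Step 5: wait(T4) -> count=0 queue=[T1,T4] holders={T2,T3,T5}
Step 6: signal(T5) -> count=0 queue=[T4] holders={T1,T2,T3}
Step 7: wait(T5) -> count=0 queue=[T4,T5] holders={T1,T2,T3}
Step 8: signal(T1) -> count=0 queue=[T5] holders={T2,T3,T4}
Step 9: signal(T2) -> count=0 queue=[] holders={T3,T4,T5}
Step 10: signal(T4) -> count=1 queue=[] holders={T3,T5}
Final holders: {T3,T5} -> 2 thread(s)

Answer: 2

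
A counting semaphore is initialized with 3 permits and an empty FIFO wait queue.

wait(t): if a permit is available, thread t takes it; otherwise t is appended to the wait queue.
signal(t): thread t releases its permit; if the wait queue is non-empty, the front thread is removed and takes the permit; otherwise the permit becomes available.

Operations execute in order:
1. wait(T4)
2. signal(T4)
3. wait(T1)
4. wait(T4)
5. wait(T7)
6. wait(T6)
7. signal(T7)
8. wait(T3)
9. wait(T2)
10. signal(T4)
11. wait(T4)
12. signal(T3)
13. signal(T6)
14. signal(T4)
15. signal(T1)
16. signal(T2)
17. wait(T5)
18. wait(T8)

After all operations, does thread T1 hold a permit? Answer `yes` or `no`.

Step 1: wait(T4) -> count=2 queue=[] holders={T4}
Step 2: signal(T4) -> count=3 queue=[] holders={none}
Step 3: wait(T1) -> count=2 queue=[] holders={T1}
Step 4: wait(T4) -> count=1 queue=[] holders={T1,T4}
Step 5: wait(T7) -> count=0 queue=[] holders={T1,T4,T7}
Step 6: wait(T6) -> count=0 queue=[T6] holders={T1,T4,T7}
Step 7: signal(T7) -> count=0 queue=[] holders={T1,T4,T6}
Step 8: wait(T3) -> count=0 queue=[T3] holders={T1,T4,T6}
Step 9: wait(T2) -> count=0 queue=[T3,T2] holders={T1,T4,T6}
Step 10: signal(T4) -> count=0 queue=[T2] holders={T1,T3,T6}
Step 11: wait(T4) -> count=0 queue=[T2,T4] holders={T1,T3,T6}
Step 12: signal(T3) -> count=0 queue=[T4] holders={T1,T2,T6}
Step 13: signal(T6) -> count=0 queue=[] holders={T1,T2,T4}
Step 14: signal(T4) -> count=1 queue=[] holders={T1,T2}
Step 15: signal(T1) -> count=2 queue=[] holders={T2}
Step 16: signal(T2) -> count=3 queue=[] holders={none}
Step 17: wait(T5) -> count=2 queue=[] holders={T5}
Step 18: wait(T8) -> count=1 queue=[] holders={T5,T8}
Final holders: {T5,T8} -> T1 not in holders

Answer: no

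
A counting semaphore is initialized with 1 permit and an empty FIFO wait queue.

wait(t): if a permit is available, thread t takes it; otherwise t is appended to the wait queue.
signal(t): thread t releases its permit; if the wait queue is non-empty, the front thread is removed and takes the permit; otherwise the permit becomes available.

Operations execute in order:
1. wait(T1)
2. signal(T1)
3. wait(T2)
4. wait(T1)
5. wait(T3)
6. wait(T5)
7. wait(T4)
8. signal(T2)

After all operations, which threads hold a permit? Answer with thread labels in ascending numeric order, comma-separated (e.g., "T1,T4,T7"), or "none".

Step 1: wait(T1) -> count=0 queue=[] holders={T1}
Step 2: signal(T1) -> count=1 queue=[] holders={none}
Step 3: wait(T2) -> count=0 queue=[] holders={T2}
Step 4: wait(T1) -> count=0 queue=[T1] holders={T2}
Step 5: wait(T3) -> count=0 queue=[T1,T3] holders={T2}
Step 6: wait(T5) -> count=0 queue=[T1,T3,T5] holders={T2}
Step 7: wait(T4) -> count=0 queue=[T1,T3,T5,T4] holders={T2}
Step 8: signal(T2) -> count=0 queue=[T3,T5,T4] holders={T1}
Final holders: T1

Answer: T1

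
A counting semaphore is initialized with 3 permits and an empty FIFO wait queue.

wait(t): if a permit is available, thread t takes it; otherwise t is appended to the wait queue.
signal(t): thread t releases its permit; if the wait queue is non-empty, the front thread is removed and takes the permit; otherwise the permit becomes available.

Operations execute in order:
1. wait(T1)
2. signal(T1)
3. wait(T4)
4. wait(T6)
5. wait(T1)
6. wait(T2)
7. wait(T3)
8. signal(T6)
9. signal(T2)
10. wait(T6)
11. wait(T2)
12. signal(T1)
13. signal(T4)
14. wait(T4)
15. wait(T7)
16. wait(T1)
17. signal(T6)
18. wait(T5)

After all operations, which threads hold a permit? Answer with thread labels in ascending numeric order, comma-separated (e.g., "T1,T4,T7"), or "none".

Step 1: wait(T1) -> count=2 queue=[] holders={T1}
Step 2: signal(T1) -> count=3 queue=[] holders={none}
Step 3: wait(T4) -> count=2 queue=[] holders={T4}
Step 4: wait(T6) -> count=1 queue=[] holders={T4,T6}
Step 5: wait(T1) -> count=0 queue=[] holders={T1,T4,T6}
Step 6: wait(T2) -> count=0 queue=[T2] holders={T1,T4,T6}
Step 7: wait(T3) -> count=0 queue=[T2,T3] holders={T1,T4,T6}
Step 8: signal(T6) -> count=0 queue=[T3] holders={T1,T2,T4}
Step 9: signal(T2) -> count=0 queue=[] holders={T1,T3,T4}
Step 10: wait(T6) -> count=0 queue=[T6] holders={T1,T3,T4}
Step 11: wait(T2) -> count=0 queue=[T6,T2] holders={T1,T3,T4}
Step 12: signal(T1) -> count=0 queue=[T2] holders={T3,T4,T6}
Step 13: signal(T4) -> count=0 queue=[] holders={T2,T3,T6}
Step 14: wait(T4) -> count=0 queue=[T4] holders={T2,T3,T6}
Step 15: wait(T7) -> count=0 queue=[T4,T7] holders={T2,T3,T6}
Step 16: wait(T1) -> count=0 queue=[T4,T7,T1] holders={T2,T3,T6}
Step 17: signal(T6) -> count=0 queue=[T7,T1] holders={T2,T3,T4}
Step 18: wait(T5) -> count=0 queue=[T7,T1,T5] holders={T2,T3,T4}
Final holders: T2,T3,T4

Answer: T2,T3,T4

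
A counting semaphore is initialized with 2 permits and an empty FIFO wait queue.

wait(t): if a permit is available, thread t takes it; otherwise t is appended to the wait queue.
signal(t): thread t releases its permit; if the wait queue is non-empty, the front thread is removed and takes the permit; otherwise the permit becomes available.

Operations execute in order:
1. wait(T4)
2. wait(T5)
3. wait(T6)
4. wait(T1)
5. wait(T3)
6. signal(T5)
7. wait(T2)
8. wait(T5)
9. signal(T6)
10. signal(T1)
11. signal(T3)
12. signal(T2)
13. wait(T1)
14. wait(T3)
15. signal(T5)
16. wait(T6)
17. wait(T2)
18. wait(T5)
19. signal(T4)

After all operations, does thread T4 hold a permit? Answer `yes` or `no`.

Step 1: wait(T4) -> count=1 queue=[] holders={T4}
Step 2: wait(T5) -> count=0 queue=[] holders={T4,T5}
Step 3: wait(T6) -> count=0 queue=[T6] holders={T4,T5}
Step 4: wait(T1) -> count=0 queue=[T6,T1] holders={T4,T5}
Step 5: wait(T3) -> count=0 queue=[T6,T1,T3] holders={T4,T5}
Step 6: signal(T5) -> count=0 queue=[T1,T3] holders={T4,T6}
Step 7: wait(T2) -> count=0 queue=[T1,T3,T2] holders={T4,T6}
Step 8: wait(T5) -> count=0 queue=[T1,T3,T2,T5] holders={T4,T6}
Step 9: signal(T6) -> count=0 queue=[T3,T2,T5] holders={T1,T4}
Step 10: signal(T1) -> count=0 queue=[T2,T5] holders={T3,T4}
Step 11: signal(T3) -> count=0 queue=[T5] holders={T2,T4}
Step 12: signal(T2) -> count=0 queue=[] holders={T4,T5}
Step 13: wait(T1) -> count=0 queue=[T1] holders={T4,T5}
Step 14: wait(T3) -> count=0 queue=[T1,T3] holders={T4,T5}
Step 15: signal(T5) -> count=0 queue=[T3] holders={T1,T4}
Step 16: wait(T6) -> count=0 queue=[T3,T6] holders={T1,T4}
Step 17: wait(T2) -> count=0 queue=[T3,T6,T2] holders={T1,T4}
Step 18: wait(T5) -> count=0 queue=[T3,T6,T2,T5] holders={T1,T4}
Step 19: signal(T4) -> count=0 queue=[T6,T2,T5] holders={T1,T3}
Final holders: {T1,T3} -> T4 not in holders

Answer: no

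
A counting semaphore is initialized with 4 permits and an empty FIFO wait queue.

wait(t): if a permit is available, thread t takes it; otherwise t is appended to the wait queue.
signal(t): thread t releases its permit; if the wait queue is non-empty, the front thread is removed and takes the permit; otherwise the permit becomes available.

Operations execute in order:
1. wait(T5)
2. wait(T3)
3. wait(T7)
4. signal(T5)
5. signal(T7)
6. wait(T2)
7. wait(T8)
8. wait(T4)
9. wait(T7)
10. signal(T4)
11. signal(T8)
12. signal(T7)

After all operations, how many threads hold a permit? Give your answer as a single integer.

Step 1: wait(T5) -> count=3 queue=[] holders={T5}
Step 2: wait(T3) -> count=2 queue=[] holders={T3,T5}
Step 3: wait(T7) -> count=1 queue=[] holders={T3,T5,T7}
Step 4: signal(T5) -> count=2 queue=[] holders={T3,T7}
Step 5: signal(T7) -> count=3 queue=[] holders={T3}
Step 6: wait(T2) -> count=2 queue=[] holders={T2,T3}
Step 7: wait(T8) -> count=1 queue=[] holders={T2,T3,T8}
Step 8: wait(T4) -> count=0 queue=[] holders={T2,T3,T4,T8}
Step 9: wait(T7) -> count=0 queue=[T7] holders={T2,T3,T4,T8}
Step 10: signal(T4) -> count=0 queue=[] holders={T2,T3,T7,T8}
Step 11: signal(T8) -> count=1 queue=[] holders={T2,T3,T7}
Step 12: signal(T7) -> count=2 queue=[] holders={T2,T3}
Final holders: {T2,T3} -> 2 thread(s)

Answer: 2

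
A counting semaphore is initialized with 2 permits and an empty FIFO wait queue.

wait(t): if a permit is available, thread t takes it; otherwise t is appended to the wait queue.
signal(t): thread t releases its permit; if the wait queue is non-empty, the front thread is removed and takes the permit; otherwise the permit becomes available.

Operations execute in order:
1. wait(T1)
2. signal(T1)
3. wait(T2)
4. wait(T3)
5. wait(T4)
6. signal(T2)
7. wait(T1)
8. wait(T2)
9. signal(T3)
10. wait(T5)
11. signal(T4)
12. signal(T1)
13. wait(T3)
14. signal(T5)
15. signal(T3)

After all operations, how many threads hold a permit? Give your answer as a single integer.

Answer: 1

Derivation:
Step 1: wait(T1) -> count=1 queue=[] holders={T1}
Step 2: signal(T1) -> count=2 queue=[] holders={none}
Step 3: wait(T2) -> count=1 queue=[] holders={T2}
Step 4: wait(T3) -> count=0 queue=[] holders={T2,T3}
Step 5: wait(T4) -> count=0 queue=[T4] holders={T2,T3}
Step 6: signal(T2) -> count=0 queue=[] holders={T3,T4}
Step 7: wait(T1) -> count=0 queue=[T1] holders={T3,T4}
Step 8: wait(T2) -> count=0 queue=[T1,T2] holders={T3,T4}
Step 9: signal(T3) -> count=0 queue=[T2] holders={T1,T4}
Step 10: wait(T5) -> count=0 queue=[T2,T5] holders={T1,T4}
Step 11: signal(T4) -> count=0 queue=[T5] holders={T1,T2}
Step 12: signal(T1) -> count=0 queue=[] holders={T2,T5}
Step 13: wait(T3) -> count=0 queue=[T3] holders={T2,T5}
Step 14: signal(T5) -> count=0 queue=[] holders={T2,T3}
Step 15: signal(T3) -> count=1 queue=[] holders={T2}
Final holders: {T2} -> 1 thread(s)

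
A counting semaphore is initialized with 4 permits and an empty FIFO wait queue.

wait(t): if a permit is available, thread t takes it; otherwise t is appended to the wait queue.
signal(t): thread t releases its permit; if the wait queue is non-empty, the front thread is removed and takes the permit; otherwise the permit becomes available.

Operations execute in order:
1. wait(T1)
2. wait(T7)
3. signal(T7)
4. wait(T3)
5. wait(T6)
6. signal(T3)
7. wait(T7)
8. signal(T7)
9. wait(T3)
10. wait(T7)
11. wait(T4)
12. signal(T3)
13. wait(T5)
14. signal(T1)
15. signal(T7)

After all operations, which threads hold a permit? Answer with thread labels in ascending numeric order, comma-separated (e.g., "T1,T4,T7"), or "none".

Answer: T4,T5,T6

Derivation:
Step 1: wait(T1) -> count=3 queue=[] holders={T1}
Step 2: wait(T7) -> count=2 queue=[] holders={T1,T7}
Step 3: signal(T7) -> count=3 queue=[] holders={T1}
Step 4: wait(T3) -> count=2 queue=[] holders={T1,T3}
Step 5: wait(T6) -> count=1 queue=[] holders={T1,T3,T6}
Step 6: signal(T3) -> count=2 queue=[] holders={T1,T6}
Step 7: wait(T7) -> count=1 queue=[] holders={T1,T6,T7}
Step 8: signal(T7) -> count=2 queue=[] holders={T1,T6}
Step 9: wait(T3) -> count=1 queue=[] holders={T1,T3,T6}
Step 10: wait(T7) -> count=0 queue=[] holders={T1,T3,T6,T7}
Step 11: wait(T4) -> count=0 queue=[T4] holders={T1,T3,T6,T7}
Step 12: signal(T3) -> count=0 queue=[] holders={T1,T4,T6,T7}
Step 13: wait(T5) -> count=0 queue=[T5] holders={T1,T4,T6,T7}
Step 14: signal(T1) -> count=0 queue=[] holders={T4,T5,T6,T7}
Step 15: signal(T7) -> count=1 queue=[] holders={T4,T5,T6}
Final holders: T4,T5,T6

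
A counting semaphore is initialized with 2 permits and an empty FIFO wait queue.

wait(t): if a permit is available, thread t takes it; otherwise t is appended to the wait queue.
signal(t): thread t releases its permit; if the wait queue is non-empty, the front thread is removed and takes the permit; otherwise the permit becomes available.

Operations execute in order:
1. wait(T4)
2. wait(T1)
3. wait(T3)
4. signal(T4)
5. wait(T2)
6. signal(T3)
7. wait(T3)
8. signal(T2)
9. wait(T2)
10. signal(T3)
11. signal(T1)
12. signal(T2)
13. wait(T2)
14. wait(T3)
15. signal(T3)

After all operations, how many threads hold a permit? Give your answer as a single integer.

Step 1: wait(T4) -> count=1 queue=[] holders={T4}
Step 2: wait(T1) -> count=0 queue=[] holders={T1,T4}
Step 3: wait(T3) -> count=0 queue=[T3] holders={T1,T4}
Step 4: signal(T4) -> count=0 queue=[] holders={T1,T3}
Step 5: wait(T2) -> count=0 queue=[T2] holders={T1,T3}
Step 6: signal(T3) -> count=0 queue=[] holders={T1,T2}
Step 7: wait(T3) -> count=0 queue=[T3] holders={T1,T2}
Step 8: signal(T2) -> count=0 queue=[] holders={T1,T3}
Step 9: wait(T2) -> count=0 queue=[T2] holders={T1,T3}
Step 10: signal(T3) -> count=0 queue=[] holders={T1,T2}
Step 11: signal(T1) -> count=1 queue=[] holders={T2}
Step 12: signal(T2) -> count=2 queue=[] holders={none}
Step 13: wait(T2) -> count=1 queue=[] holders={T2}
Step 14: wait(T3) -> count=0 queue=[] holders={T2,T3}
Step 15: signal(T3) -> count=1 queue=[] holders={T2}
Final holders: {T2} -> 1 thread(s)

Answer: 1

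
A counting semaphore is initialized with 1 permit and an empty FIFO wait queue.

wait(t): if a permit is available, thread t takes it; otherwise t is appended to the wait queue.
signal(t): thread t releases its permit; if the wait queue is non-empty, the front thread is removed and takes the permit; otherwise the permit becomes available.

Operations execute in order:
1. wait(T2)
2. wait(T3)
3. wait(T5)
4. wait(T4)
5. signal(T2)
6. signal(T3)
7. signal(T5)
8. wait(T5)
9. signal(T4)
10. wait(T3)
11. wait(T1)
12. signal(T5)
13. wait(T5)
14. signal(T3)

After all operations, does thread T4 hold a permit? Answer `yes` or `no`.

Answer: no

Derivation:
Step 1: wait(T2) -> count=0 queue=[] holders={T2}
Step 2: wait(T3) -> count=0 queue=[T3] holders={T2}
Step 3: wait(T5) -> count=0 queue=[T3,T5] holders={T2}
Step 4: wait(T4) -> count=0 queue=[T3,T5,T4] holders={T2}
Step 5: signal(T2) -> count=0 queue=[T5,T4] holders={T3}
Step 6: signal(T3) -> count=0 queue=[T4] holders={T5}
Step 7: signal(T5) -> count=0 queue=[] holders={T4}
Step 8: wait(T5) -> count=0 queue=[T5] holders={T4}
Step 9: signal(T4) -> count=0 queue=[] holders={T5}
Step 10: wait(T3) -> count=0 queue=[T3] holders={T5}
Step 11: wait(T1) -> count=0 queue=[T3,T1] holders={T5}
Step 12: signal(T5) -> count=0 queue=[T1] holders={T3}
Step 13: wait(T5) -> count=0 queue=[T1,T5] holders={T3}
Step 14: signal(T3) -> count=0 queue=[T5] holders={T1}
Final holders: {T1} -> T4 not in holders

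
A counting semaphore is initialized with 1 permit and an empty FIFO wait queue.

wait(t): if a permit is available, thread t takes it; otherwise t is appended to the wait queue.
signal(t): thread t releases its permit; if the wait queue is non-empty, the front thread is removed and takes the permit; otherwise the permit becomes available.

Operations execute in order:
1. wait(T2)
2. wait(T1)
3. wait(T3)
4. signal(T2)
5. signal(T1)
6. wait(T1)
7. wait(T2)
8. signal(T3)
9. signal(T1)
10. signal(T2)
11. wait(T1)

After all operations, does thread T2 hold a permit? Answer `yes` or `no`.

Answer: no

Derivation:
Step 1: wait(T2) -> count=0 queue=[] holders={T2}
Step 2: wait(T1) -> count=0 queue=[T1] holders={T2}
Step 3: wait(T3) -> count=0 queue=[T1,T3] holders={T2}
Step 4: signal(T2) -> count=0 queue=[T3] holders={T1}
Step 5: signal(T1) -> count=0 queue=[] holders={T3}
Step 6: wait(T1) -> count=0 queue=[T1] holders={T3}
Step 7: wait(T2) -> count=0 queue=[T1,T2] holders={T3}
Step 8: signal(T3) -> count=0 queue=[T2] holders={T1}
Step 9: signal(T1) -> count=0 queue=[] holders={T2}
Step 10: signal(T2) -> count=1 queue=[] holders={none}
Step 11: wait(T1) -> count=0 queue=[] holders={T1}
Final holders: {T1} -> T2 not in holders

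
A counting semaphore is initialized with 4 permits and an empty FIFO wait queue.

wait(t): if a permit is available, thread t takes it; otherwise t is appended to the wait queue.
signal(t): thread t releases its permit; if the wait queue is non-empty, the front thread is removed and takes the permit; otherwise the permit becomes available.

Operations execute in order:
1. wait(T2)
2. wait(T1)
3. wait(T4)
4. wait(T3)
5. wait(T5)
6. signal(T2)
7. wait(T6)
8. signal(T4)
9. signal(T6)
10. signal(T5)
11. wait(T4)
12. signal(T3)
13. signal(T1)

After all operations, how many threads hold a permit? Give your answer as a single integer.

Answer: 1

Derivation:
Step 1: wait(T2) -> count=3 queue=[] holders={T2}
Step 2: wait(T1) -> count=2 queue=[] holders={T1,T2}
Step 3: wait(T4) -> count=1 queue=[] holders={T1,T2,T4}
Step 4: wait(T3) -> count=0 queue=[] holders={T1,T2,T3,T4}
Step 5: wait(T5) -> count=0 queue=[T5] holders={T1,T2,T3,T4}
Step 6: signal(T2) -> count=0 queue=[] holders={T1,T3,T4,T5}
Step 7: wait(T6) -> count=0 queue=[T6] holders={T1,T3,T4,T5}
Step 8: signal(T4) -> count=0 queue=[] holders={T1,T3,T5,T6}
Step 9: signal(T6) -> count=1 queue=[] holders={T1,T3,T5}
Step 10: signal(T5) -> count=2 queue=[] holders={T1,T3}
Step 11: wait(T4) -> count=1 queue=[] holders={T1,T3,T4}
Step 12: signal(T3) -> count=2 queue=[] holders={T1,T4}
Step 13: signal(T1) -> count=3 queue=[] holders={T4}
Final holders: {T4} -> 1 thread(s)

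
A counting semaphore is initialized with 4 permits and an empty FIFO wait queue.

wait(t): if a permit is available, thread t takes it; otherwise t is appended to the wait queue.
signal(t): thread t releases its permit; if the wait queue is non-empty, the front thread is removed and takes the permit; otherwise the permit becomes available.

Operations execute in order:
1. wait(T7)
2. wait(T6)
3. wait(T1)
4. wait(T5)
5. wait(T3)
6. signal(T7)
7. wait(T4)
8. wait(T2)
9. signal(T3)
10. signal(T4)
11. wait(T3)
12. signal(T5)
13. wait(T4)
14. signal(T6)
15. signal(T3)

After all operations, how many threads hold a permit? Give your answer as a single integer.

Step 1: wait(T7) -> count=3 queue=[] holders={T7}
Step 2: wait(T6) -> count=2 queue=[] holders={T6,T7}
Step 3: wait(T1) -> count=1 queue=[] holders={T1,T6,T7}
Step 4: wait(T5) -> count=0 queue=[] holders={T1,T5,T6,T7}
Step 5: wait(T3) -> count=0 queue=[T3] holders={T1,T5,T6,T7}
Step 6: signal(T7) -> count=0 queue=[] holders={T1,T3,T5,T6}
Step 7: wait(T4) -> count=0 queue=[T4] holders={T1,T3,T5,T6}
Step 8: wait(T2) -> count=0 queue=[T4,T2] holders={T1,T3,T5,T6}
Step 9: signal(T3) -> count=0 queue=[T2] holders={T1,T4,T5,T6}
Step 10: signal(T4) -> count=0 queue=[] holders={T1,T2,T5,T6}
Step 11: wait(T3) -> count=0 queue=[T3] holders={T1,T2,T5,T6}
Step 12: signal(T5) -> count=0 queue=[] holders={T1,T2,T3,T6}
Step 13: wait(T4) -> count=0 queue=[T4] holders={T1,T2,T3,T6}
Step 14: signal(T6) -> count=0 queue=[] holders={T1,T2,T3,T4}
Step 15: signal(T3) -> count=1 queue=[] holders={T1,T2,T4}
Final holders: {T1,T2,T4} -> 3 thread(s)

Answer: 3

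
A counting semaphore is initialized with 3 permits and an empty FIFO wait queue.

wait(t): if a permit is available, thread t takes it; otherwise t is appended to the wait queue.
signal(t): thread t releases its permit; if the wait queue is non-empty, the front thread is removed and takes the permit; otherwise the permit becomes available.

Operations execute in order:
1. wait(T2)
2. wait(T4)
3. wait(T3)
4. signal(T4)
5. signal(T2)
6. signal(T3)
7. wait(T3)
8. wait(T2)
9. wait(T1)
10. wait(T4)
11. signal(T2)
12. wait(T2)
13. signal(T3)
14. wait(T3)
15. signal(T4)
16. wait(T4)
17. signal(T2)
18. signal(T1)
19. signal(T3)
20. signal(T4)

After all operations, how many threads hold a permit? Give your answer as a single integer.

Answer: 0

Derivation:
Step 1: wait(T2) -> count=2 queue=[] holders={T2}
Step 2: wait(T4) -> count=1 queue=[] holders={T2,T4}
Step 3: wait(T3) -> count=0 queue=[] holders={T2,T3,T4}
Step 4: signal(T4) -> count=1 queue=[] holders={T2,T3}
Step 5: signal(T2) -> count=2 queue=[] holders={T3}
Step 6: signal(T3) -> count=3 queue=[] holders={none}
Step 7: wait(T3) -> count=2 queue=[] holders={T3}
Step 8: wait(T2) -> count=1 queue=[] holders={T2,T3}
Step 9: wait(T1) -> count=0 queue=[] holders={T1,T2,T3}
Step 10: wait(T4) -> count=0 queue=[T4] holders={T1,T2,T3}
Step 11: signal(T2) -> count=0 queue=[] holders={T1,T3,T4}
Step 12: wait(T2) -> count=0 queue=[T2] holders={T1,T3,T4}
Step 13: signal(T3) -> count=0 queue=[] holders={T1,T2,T4}
Step 14: wait(T3) -> count=0 queue=[T3] holders={T1,T2,T4}
Step 15: signal(T4) -> count=0 queue=[] holders={T1,T2,T3}
Step 16: wait(T4) -> count=0 queue=[T4] holders={T1,T2,T3}
Step 17: signal(T2) -> count=0 queue=[] holders={T1,T3,T4}
Step 18: signal(T1) -> count=1 queue=[] holders={T3,T4}
Step 19: signal(T3) -> count=2 queue=[] holders={T4}
Step 20: signal(T4) -> count=3 queue=[] holders={none}
Final holders: {none} -> 0 thread(s)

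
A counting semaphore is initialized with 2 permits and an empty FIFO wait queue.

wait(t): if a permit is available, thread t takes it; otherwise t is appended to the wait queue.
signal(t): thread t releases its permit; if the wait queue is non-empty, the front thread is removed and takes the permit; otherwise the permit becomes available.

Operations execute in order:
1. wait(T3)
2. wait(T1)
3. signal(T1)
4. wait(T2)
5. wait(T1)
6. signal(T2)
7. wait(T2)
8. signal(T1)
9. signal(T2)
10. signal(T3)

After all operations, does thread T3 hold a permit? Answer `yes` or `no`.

Answer: no

Derivation:
Step 1: wait(T3) -> count=1 queue=[] holders={T3}
Step 2: wait(T1) -> count=0 queue=[] holders={T1,T3}
Step 3: signal(T1) -> count=1 queue=[] holders={T3}
Step 4: wait(T2) -> count=0 queue=[] holders={T2,T3}
Step 5: wait(T1) -> count=0 queue=[T1] holders={T2,T3}
Step 6: signal(T2) -> count=0 queue=[] holders={T1,T3}
Step 7: wait(T2) -> count=0 queue=[T2] holders={T1,T3}
Step 8: signal(T1) -> count=0 queue=[] holders={T2,T3}
Step 9: signal(T2) -> count=1 queue=[] holders={T3}
Step 10: signal(T3) -> count=2 queue=[] holders={none}
Final holders: {none} -> T3 not in holders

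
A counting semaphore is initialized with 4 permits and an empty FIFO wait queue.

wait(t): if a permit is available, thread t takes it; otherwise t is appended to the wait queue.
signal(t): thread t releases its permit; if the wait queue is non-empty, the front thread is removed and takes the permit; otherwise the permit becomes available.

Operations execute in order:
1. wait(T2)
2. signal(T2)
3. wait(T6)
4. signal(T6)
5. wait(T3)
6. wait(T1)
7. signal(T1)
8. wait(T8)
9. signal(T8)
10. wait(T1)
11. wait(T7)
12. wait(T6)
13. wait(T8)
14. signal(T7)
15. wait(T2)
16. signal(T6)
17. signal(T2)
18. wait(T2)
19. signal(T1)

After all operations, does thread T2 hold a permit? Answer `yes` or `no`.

Step 1: wait(T2) -> count=3 queue=[] holders={T2}
Step 2: signal(T2) -> count=4 queue=[] holders={none}
Step 3: wait(T6) -> count=3 queue=[] holders={T6}
Step 4: signal(T6) -> count=4 queue=[] holders={none}
Step 5: wait(T3) -> count=3 queue=[] holders={T3}
Step 6: wait(T1) -> count=2 queue=[] holders={T1,T3}
Step 7: signal(T1) -> count=3 queue=[] holders={T3}
Step 8: wait(T8) -> count=2 queue=[] holders={T3,T8}
Step 9: signal(T8) -> count=3 queue=[] holders={T3}
Step 10: wait(T1) -> count=2 queue=[] holders={T1,T3}
Step 11: wait(T7) -> count=1 queue=[] holders={T1,T3,T7}
Step 12: wait(T6) -> count=0 queue=[] holders={T1,T3,T6,T7}
Step 13: wait(T8) -> count=0 queue=[T8] holders={T1,T3,T6,T7}
Step 14: signal(T7) -> count=0 queue=[] holders={T1,T3,T6,T8}
Step 15: wait(T2) -> count=0 queue=[T2] holders={T1,T3,T6,T8}
Step 16: signal(T6) -> count=0 queue=[] holders={T1,T2,T3,T8}
Step 17: signal(T2) -> count=1 queue=[] holders={T1,T3,T8}
Step 18: wait(T2) -> count=0 queue=[] holders={T1,T2,T3,T8}
Step 19: signal(T1) -> count=1 queue=[] holders={T2,T3,T8}
Final holders: {T2,T3,T8} -> T2 in holders

Answer: yes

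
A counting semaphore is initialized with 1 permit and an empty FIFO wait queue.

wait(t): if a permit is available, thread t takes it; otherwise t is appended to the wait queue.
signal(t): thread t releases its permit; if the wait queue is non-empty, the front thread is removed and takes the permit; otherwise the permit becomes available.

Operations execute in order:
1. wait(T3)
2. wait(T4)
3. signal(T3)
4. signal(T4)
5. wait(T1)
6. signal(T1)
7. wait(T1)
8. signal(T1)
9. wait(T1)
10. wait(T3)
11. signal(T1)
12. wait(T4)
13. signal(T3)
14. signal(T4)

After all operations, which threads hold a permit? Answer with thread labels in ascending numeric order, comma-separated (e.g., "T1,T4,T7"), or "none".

Answer: none

Derivation:
Step 1: wait(T3) -> count=0 queue=[] holders={T3}
Step 2: wait(T4) -> count=0 queue=[T4] holders={T3}
Step 3: signal(T3) -> count=0 queue=[] holders={T4}
Step 4: signal(T4) -> count=1 queue=[] holders={none}
Step 5: wait(T1) -> count=0 queue=[] holders={T1}
Step 6: signal(T1) -> count=1 queue=[] holders={none}
Step 7: wait(T1) -> count=0 queue=[] holders={T1}
Step 8: signal(T1) -> count=1 queue=[] holders={none}
Step 9: wait(T1) -> count=0 queue=[] holders={T1}
Step 10: wait(T3) -> count=0 queue=[T3] holders={T1}
Step 11: signal(T1) -> count=0 queue=[] holders={T3}
Step 12: wait(T4) -> count=0 queue=[T4] holders={T3}
Step 13: signal(T3) -> count=0 queue=[] holders={T4}
Step 14: signal(T4) -> count=1 queue=[] holders={none}
Final holders: none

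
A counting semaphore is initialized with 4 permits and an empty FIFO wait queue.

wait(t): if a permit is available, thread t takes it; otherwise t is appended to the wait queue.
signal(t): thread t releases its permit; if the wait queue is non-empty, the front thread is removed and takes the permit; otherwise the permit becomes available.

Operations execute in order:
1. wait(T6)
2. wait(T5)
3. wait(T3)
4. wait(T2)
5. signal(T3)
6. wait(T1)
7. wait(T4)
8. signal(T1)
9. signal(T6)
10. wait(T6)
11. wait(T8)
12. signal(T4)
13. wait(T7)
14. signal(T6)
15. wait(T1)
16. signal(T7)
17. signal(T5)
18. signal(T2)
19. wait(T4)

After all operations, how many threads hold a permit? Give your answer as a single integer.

Answer: 3

Derivation:
Step 1: wait(T6) -> count=3 queue=[] holders={T6}
Step 2: wait(T5) -> count=2 queue=[] holders={T5,T6}
Step 3: wait(T3) -> count=1 queue=[] holders={T3,T5,T6}
Step 4: wait(T2) -> count=0 queue=[] holders={T2,T3,T5,T6}
Step 5: signal(T3) -> count=1 queue=[] holders={T2,T5,T6}
Step 6: wait(T1) -> count=0 queue=[] holders={T1,T2,T5,T6}
Step 7: wait(T4) -> count=0 queue=[T4] holders={T1,T2,T5,T6}
Step 8: signal(T1) -> count=0 queue=[] holders={T2,T4,T5,T6}
Step 9: signal(T6) -> count=1 queue=[] holders={T2,T4,T5}
Step 10: wait(T6) -> count=0 queue=[] holders={T2,T4,T5,T6}
Step 11: wait(T8) -> count=0 queue=[T8] holders={T2,T4,T5,T6}
Step 12: signal(T4) -> count=0 queue=[] holders={T2,T5,T6,T8}
Step 13: wait(T7) -> count=0 queue=[T7] holders={T2,T5,T6,T8}
Step 14: signal(T6) -> count=0 queue=[] holders={T2,T5,T7,T8}
Step 15: wait(T1) -> count=0 queue=[T1] holders={T2,T5,T7,T8}
Step 16: signal(T7) -> count=0 queue=[] holders={T1,T2,T5,T8}
Step 17: signal(T5) -> count=1 queue=[] holders={T1,T2,T8}
Step 18: signal(T2) -> count=2 queue=[] holders={T1,T8}
Step 19: wait(T4) -> count=1 queue=[] holders={T1,T4,T8}
Final holders: {T1,T4,T8} -> 3 thread(s)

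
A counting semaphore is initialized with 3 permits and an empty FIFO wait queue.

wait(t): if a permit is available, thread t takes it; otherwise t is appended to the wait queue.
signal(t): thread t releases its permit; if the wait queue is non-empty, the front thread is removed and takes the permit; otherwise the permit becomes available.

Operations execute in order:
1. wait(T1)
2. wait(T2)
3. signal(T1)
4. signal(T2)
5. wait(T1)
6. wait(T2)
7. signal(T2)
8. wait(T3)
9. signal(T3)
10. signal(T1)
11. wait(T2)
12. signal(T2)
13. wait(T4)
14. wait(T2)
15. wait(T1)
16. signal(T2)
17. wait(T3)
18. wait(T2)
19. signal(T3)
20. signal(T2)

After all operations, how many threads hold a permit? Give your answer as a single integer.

Answer: 2

Derivation:
Step 1: wait(T1) -> count=2 queue=[] holders={T1}
Step 2: wait(T2) -> count=1 queue=[] holders={T1,T2}
Step 3: signal(T1) -> count=2 queue=[] holders={T2}
Step 4: signal(T2) -> count=3 queue=[] holders={none}
Step 5: wait(T1) -> count=2 queue=[] holders={T1}
Step 6: wait(T2) -> count=1 queue=[] holders={T1,T2}
Step 7: signal(T2) -> count=2 queue=[] holders={T1}
Step 8: wait(T3) -> count=1 queue=[] holders={T1,T3}
Step 9: signal(T3) -> count=2 queue=[] holders={T1}
Step 10: signal(T1) -> count=3 queue=[] holders={none}
Step 11: wait(T2) -> count=2 queue=[] holders={T2}
Step 12: signal(T2) -> count=3 queue=[] holders={none}
Step 13: wait(T4) -> count=2 queue=[] holders={T4}
Step 14: wait(T2) -> count=1 queue=[] holders={T2,T4}
Step 15: wait(T1) -> count=0 queue=[] holders={T1,T2,T4}
Step 16: signal(T2) -> count=1 queue=[] holders={T1,T4}
Step 17: wait(T3) -> count=0 queue=[] holders={T1,T3,T4}
Step 18: wait(T2) -> count=0 queue=[T2] holders={T1,T3,T4}
Step 19: signal(T3) -> count=0 queue=[] holders={T1,T2,T4}
Step 20: signal(T2) -> count=1 queue=[] holders={T1,T4}
Final holders: {T1,T4} -> 2 thread(s)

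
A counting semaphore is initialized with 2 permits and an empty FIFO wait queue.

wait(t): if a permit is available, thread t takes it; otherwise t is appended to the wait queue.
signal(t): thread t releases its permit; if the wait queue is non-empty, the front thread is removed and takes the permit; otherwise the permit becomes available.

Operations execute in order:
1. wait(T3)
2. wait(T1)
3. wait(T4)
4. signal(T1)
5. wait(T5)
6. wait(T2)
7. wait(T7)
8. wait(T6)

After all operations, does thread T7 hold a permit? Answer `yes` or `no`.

Step 1: wait(T3) -> count=1 queue=[] holders={T3}
Step 2: wait(T1) -> count=0 queue=[] holders={T1,T3}
Step 3: wait(T4) -> count=0 queue=[T4] holders={T1,T3}
Step 4: signal(T1) -> count=0 queue=[] holders={T3,T4}
Step 5: wait(T5) -> count=0 queue=[T5] holders={T3,T4}
Step 6: wait(T2) -> count=0 queue=[T5,T2] holders={T3,T4}
Step 7: wait(T7) -> count=0 queue=[T5,T2,T7] holders={T3,T4}
Step 8: wait(T6) -> count=0 queue=[T5,T2,T7,T6] holders={T3,T4}
Final holders: {T3,T4} -> T7 not in holders

Answer: no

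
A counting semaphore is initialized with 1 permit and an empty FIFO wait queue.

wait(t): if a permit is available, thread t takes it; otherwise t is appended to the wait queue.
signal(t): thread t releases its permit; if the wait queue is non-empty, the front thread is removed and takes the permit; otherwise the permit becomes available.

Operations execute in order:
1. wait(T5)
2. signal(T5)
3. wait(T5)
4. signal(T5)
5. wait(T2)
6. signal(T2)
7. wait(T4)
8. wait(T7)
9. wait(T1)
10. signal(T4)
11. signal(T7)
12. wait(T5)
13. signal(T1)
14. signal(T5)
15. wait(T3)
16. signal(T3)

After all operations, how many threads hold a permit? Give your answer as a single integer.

Step 1: wait(T5) -> count=0 queue=[] holders={T5}
Step 2: signal(T5) -> count=1 queue=[] holders={none}
Step 3: wait(T5) -> count=0 queue=[] holders={T5}
Step 4: signal(T5) -> count=1 queue=[] holders={none}
Step 5: wait(T2) -> count=0 queue=[] holders={T2}
Step 6: signal(T2) -> count=1 queue=[] holders={none}
Step 7: wait(T4) -> count=0 queue=[] holders={T4}
Step 8: wait(T7) -> count=0 queue=[T7] holders={T4}
Step 9: wait(T1) -> count=0 queue=[T7,T1] holders={T4}
Step 10: signal(T4) -> count=0 queue=[T1] holders={T7}
Step 11: signal(T7) -> count=0 queue=[] holders={T1}
Step 12: wait(T5) -> count=0 queue=[T5] holders={T1}
Step 13: signal(T1) -> count=0 queue=[] holders={T5}
Step 14: signal(T5) -> count=1 queue=[] holders={none}
Step 15: wait(T3) -> count=0 queue=[] holders={T3}
Step 16: signal(T3) -> count=1 queue=[] holders={none}
Final holders: {none} -> 0 thread(s)

Answer: 0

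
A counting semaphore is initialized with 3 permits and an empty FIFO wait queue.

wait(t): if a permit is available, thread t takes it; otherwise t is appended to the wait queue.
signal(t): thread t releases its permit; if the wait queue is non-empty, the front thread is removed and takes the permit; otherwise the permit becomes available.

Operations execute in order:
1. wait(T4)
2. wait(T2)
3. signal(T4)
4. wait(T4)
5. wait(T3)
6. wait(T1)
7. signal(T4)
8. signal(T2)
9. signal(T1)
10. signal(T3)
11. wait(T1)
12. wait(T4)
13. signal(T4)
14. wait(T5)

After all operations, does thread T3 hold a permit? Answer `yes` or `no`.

Answer: no

Derivation:
Step 1: wait(T4) -> count=2 queue=[] holders={T4}
Step 2: wait(T2) -> count=1 queue=[] holders={T2,T4}
Step 3: signal(T4) -> count=2 queue=[] holders={T2}
Step 4: wait(T4) -> count=1 queue=[] holders={T2,T4}
Step 5: wait(T3) -> count=0 queue=[] holders={T2,T3,T4}
Step 6: wait(T1) -> count=0 queue=[T1] holders={T2,T3,T4}
Step 7: signal(T4) -> count=0 queue=[] holders={T1,T2,T3}
Step 8: signal(T2) -> count=1 queue=[] holders={T1,T3}
Step 9: signal(T1) -> count=2 queue=[] holders={T3}
Step 10: signal(T3) -> count=3 queue=[] holders={none}
Step 11: wait(T1) -> count=2 queue=[] holders={T1}
Step 12: wait(T4) -> count=1 queue=[] holders={T1,T4}
Step 13: signal(T4) -> count=2 queue=[] holders={T1}
Step 14: wait(T5) -> count=1 queue=[] holders={T1,T5}
Final holders: {T1,T5} -> T3 not in holders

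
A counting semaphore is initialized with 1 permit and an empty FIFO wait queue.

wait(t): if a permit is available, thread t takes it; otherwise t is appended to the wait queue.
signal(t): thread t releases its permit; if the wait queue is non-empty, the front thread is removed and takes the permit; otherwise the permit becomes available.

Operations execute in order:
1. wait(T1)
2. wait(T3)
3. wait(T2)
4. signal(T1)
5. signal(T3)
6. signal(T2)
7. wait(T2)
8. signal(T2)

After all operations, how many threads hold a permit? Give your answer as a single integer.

Answer: 0

Derivation:
Step 1: wait(T1) -> count=0 queue=[] holders={T1}
Step 2: wait(T3) -> count=0 queue=[T3] holders={T1}
Step 3: wait(T2) -> count=0 queue=[T3,T2] holders={T1}
Step 4: signal(T1) -> count=0 queue=[T2] holders={T3}
Step 5: signal(T3) -> count=0 queue=[] holders={T2}
Step 6: signal(T2) -> count=1 queue=[] holders={none}
Step 7: wait(T2) -> count=0 queue=[] holders={T2}
Step 8: signal(T2) -> count=1 queue=[] holders={none}
Final holders: {none} -> 0 thread(s)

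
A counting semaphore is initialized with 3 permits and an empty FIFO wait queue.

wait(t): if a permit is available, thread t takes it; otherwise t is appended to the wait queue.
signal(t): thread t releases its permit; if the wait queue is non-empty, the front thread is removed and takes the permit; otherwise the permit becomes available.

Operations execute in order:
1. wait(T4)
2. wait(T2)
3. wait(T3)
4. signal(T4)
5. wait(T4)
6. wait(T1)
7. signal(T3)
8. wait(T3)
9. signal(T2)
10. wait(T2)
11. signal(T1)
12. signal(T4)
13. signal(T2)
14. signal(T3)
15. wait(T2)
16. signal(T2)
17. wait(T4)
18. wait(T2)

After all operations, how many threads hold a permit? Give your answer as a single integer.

Answer: 2

Derivation:
Step 1: wait(T4) -> count=2 queue=[] holders={T4}
Step 2: wait(T2) -> count=1 queue=[] holders={T2,T4}
Step 3: wait(T3) -> count=0 queue=[] holders={T2,T3,T4}
Step 4: signal(T4) -> count=1 queue=[] holders={T2,T3}
Step 5: wait(T4) -> count=0 queue=[] holders={T2,T3,T4}
Step 6: wait(T1) -> count=0 queue=[T1] holders={T2,T3,T4}
Step 7: signal(T3) -> count=0 queue=[] holders={T1,T2,T4}
Step 8: wait(T3) -> count=0 queue=[T3] holders={T1,T2,T4}
Step 9: signal(T2) -> count=0 queue=[] holders={T1,T3,T4}
Step 10: wait(T2) -> count=0 queue=[T2] holders={T1,T3,T4}
Step 11: signal(T1) -> count=0 queue=[] holders={T2,T3,T4}
Step 12: signal(T4) -> count=1 queue=[] holders={T2,T3}
Step 13: signal(T2) -> count=2 queue=[] holders={T3}
Step 14: signal(T3) -> count=3 queue=[] holders={none}
Step 15: wait(T2) -> count=2 queue=[] holders={T2}
Step 16: signal(T2) -> count=3 queue=[] holders={none}
Step 17: wait(T4) -> count=2 queue=[] holders={T4}
Step 18: wait(T2) -> count=1 queue=[] holders={T2,T4}
Final holders: {T2,T4} -> 2 thread(s)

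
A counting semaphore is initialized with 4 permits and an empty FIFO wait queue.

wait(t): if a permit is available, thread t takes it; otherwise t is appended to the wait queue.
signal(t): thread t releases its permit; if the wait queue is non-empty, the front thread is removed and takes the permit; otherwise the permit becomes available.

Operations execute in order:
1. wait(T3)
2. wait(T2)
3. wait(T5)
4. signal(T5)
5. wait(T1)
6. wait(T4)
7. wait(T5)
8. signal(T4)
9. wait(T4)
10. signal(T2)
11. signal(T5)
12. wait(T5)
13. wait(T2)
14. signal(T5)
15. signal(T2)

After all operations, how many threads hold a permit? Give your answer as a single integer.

Step 1: wait(T3) -> count=3 queue=[] holders={T3}
Step 2: wait(T2) -> count=2 queue=[] holders={T2,T3}
Step 3: wait(T5) -> count=1 queue=[] holders={T2,T3,T5}
Step 4: signal(T5) -> count=2 queue=[] holders={T2,T3}
Step 5: wait(T1) -> count=1 queue=[] holders={T1,T2,T3}
Step 6: wait(T4) -> count=0 queue=[] holders={T1,T2,T3,T4}
Step 7: wait(T5) -> count=0 queue=[T5] holders={T1,T2,T3,T4}
Step 8: signal(T4) -> count=0 queue=[] holders={T1,T2,T3,T5}
Step 9: wait(T4) -> count=0 queue=[T4] holders={T1,T2,T3,T5}
Step 10: signal(T2) -> count=0 queue=[] holders={T1,T3,T4,T5}
Step 11: signal(T5) -> count=1 queue=[] holders={T1,T3,T4}
Step 12: wait(T5) -> count=0 queue=[] holders={T1,T3,T4,T5}
Step 13: wait(T2) -> count=0 queue=[T2] holders={T1,T3,T4,T5}
Step 14: signal(T5) -> count=0 queue=[] holders={T1,T2,T3,T4}
Step 15: signal(T2) -> count=1 queue=[] holders={T1,T3,T4}
Final holders: {T1,T3,T4} -> 3 thread(s)

Answer: 3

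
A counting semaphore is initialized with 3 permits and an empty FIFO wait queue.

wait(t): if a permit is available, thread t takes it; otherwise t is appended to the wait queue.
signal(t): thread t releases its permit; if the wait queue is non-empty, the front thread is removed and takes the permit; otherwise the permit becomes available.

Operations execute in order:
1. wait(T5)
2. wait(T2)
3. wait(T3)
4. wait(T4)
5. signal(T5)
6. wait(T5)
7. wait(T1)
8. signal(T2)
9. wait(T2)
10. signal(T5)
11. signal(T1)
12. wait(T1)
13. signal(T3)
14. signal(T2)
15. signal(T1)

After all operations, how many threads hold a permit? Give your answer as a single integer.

Answer: 1

Derivation:
Step 1: wait(T5) -> count=2 queue=[] holders={T5}
Step 2: wait(T2) -> count=1 queue=[] holders={T2,T5}
Step 3: wait(T3) -> count=0 queue=[] holders={T2,T3,T5}
Step 4: wait(T4) -> count=0 queue=[T4] holders={T2,T3,T5}
Step 5: signal(T5) -> count=0 queue=[] holders={T2,T3,T4}
Step 6: wait(T5) -> count=0 queue=[T5] holders={T2,T3,T4}
Step 7: wait(T1) -> count=0 queue=[T5,T1] holders={T2,T3,T4}
Step 8: signal(T2) -> count=0 queue=[T1] holders={T3,T4,T5}
Step 9: wait(T2) -> count=0 queue=[T1,T2] holders={T3,T4,T5}
Step 10: signal(T5) -> count=0 queue=[T2] holders={T1,T3,T4}
Step 11: signal(T1) -> count=0 queue=[] holders={T2,T3,T4}
Step 12: wait(T1) -> count=0 queue=[T1] holders={T2,T3,T4}
Step 13: signal(T3) -> count=0 queue=[] holders={T1,T2,T4}
Step 14: signal(T2) -> count=1 queue=[] holders={T1,T4}
Step 15: signal(T1) -> count=2 queue=[] holders={T4}
Final holders: {T4} -> 1 thread(s)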